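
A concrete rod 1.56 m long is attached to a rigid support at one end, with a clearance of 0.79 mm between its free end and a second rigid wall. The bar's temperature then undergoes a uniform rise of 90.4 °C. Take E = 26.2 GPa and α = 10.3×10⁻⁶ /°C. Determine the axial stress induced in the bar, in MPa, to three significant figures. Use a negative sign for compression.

Free thermal expansion αLΔT = 10.3e-6 · 1560 · 90.4 = 1.453 mm.
The walls engage after the gap closes; constrained expansion = 1.453 − 0.79 = 0.6625 mm.
The walls impose strain ε = −(0.6625)/1560 = -4.2471e-04; σ = Eε = 26200 · -4.2471e-04 = -11.13 MPa.

-11.1 MPa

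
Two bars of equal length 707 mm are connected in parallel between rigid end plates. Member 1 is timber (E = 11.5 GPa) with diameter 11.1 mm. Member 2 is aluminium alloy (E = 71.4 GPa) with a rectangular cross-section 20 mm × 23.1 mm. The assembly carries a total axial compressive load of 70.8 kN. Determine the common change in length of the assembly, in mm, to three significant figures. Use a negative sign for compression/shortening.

-1.47 mm

A_1 = 96.77 mm².
A_2 = 462 mm².
Equal strain + equilibrium ⇒ each member carries load in proportion to AE: A₁E₁ = 1113000 N, A₂E₂ = 32990000 N, ΣAE = 34100000 N.
δ = PL/ΣAE = -70800·707/34100000 = -1.468 mm.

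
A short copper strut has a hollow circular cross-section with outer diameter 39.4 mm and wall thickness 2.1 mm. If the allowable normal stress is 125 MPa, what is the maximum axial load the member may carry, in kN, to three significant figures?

30.8 kN

A = 246.1 mm².
P_max = σ_allow · A = 125 · 246.1 = 30760 N = 30.76 kN.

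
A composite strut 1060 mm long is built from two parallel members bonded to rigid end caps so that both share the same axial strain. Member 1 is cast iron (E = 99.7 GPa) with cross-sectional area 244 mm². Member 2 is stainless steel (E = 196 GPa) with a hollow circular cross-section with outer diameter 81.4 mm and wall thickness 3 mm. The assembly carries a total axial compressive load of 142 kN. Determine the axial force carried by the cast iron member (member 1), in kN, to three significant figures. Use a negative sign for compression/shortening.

A_2 = 738.9 mm².
Equal strain + equilibrium ⇒ each member carries load in proportion to AE: A₁E₁ = 24330000 N, A₂E₂ = 144800000 N, ΣAE = 169200000 N.
F₁ = P·A₁E₁/ΣAE = -142000·24330000/169200000 = -20420 N.

-20.4 kN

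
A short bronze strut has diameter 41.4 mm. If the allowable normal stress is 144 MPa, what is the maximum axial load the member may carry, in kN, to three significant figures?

194 kN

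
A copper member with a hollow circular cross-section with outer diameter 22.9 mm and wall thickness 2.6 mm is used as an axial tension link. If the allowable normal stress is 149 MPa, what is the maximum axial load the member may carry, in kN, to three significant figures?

24.7 kN

A = 165.8 mm².
P_max = σ_allow · A = 149 · 165.8 = 24710 N = 24.71 kN.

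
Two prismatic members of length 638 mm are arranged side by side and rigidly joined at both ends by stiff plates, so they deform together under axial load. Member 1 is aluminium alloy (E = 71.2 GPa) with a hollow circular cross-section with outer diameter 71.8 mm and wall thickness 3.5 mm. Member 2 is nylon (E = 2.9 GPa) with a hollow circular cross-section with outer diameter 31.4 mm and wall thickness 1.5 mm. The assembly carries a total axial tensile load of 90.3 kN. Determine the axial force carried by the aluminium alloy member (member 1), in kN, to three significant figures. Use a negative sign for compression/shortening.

89.6 kN

A_1 = 751 mm².
A_2 = 140.9 mm².
Equal strain + equilibrium ⇒ each member carries load in proportion to AE: A₁E₁ = 53470000 N, A₂E₂ = 408600 N, ΣAE = 53880000 N.
F₁ = P·A₁E₁/ΣAE = 90300·53470000/53880000 = 89620 N.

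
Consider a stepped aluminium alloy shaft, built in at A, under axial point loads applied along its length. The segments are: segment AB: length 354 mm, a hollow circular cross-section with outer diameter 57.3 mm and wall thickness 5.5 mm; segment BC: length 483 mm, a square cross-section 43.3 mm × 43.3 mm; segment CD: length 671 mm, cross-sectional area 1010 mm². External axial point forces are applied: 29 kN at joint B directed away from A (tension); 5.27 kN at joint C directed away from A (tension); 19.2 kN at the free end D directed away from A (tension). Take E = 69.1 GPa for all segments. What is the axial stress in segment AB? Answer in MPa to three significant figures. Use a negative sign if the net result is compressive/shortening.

Internal axial forces (sectioning from the free end, tension +): N_CD = 19.2 kN, N_BC = 24.47 kN, N_AB = 53.47 kN.
A_AB = 895 mm².
σ_AB = N_AB/A_AB = 53470/895 = 59.74 MPa.

59.7 MPa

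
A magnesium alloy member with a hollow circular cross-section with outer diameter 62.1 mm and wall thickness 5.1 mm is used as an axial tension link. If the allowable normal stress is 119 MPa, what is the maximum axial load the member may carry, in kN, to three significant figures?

109 kN

A = 913.3 mm².
P_max = σ_allow · A = 119 · 913.3 = 108700 N = 108.7 kN.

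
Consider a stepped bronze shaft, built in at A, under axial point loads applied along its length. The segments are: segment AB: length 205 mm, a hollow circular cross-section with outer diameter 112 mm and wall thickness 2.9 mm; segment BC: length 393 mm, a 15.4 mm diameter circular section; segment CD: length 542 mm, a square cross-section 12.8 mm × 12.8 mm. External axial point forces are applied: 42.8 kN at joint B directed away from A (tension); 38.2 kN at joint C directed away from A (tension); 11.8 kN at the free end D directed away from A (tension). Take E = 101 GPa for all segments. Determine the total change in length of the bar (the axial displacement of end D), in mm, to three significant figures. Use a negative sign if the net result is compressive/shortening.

1.62 mm

Internal axial forces (sectioning from the free end, tension +): N_CD = 11.8 kN, N_BC = 50 kN, N_AB = 92.8 kN.
A_AB = 994 mm².
A_BC = 186.3 mm².
A_CD = 163.8 mm².
δ_AB = 92800·205/(994·101000) = 0.1895 mm
δ_BC = 50000·393/(186.3·101000) = 1.045 mm
δ_CD = 11800·542/(163.8·101000) = 0.3865 mm
δ = Σδ_i = 1.62 mm.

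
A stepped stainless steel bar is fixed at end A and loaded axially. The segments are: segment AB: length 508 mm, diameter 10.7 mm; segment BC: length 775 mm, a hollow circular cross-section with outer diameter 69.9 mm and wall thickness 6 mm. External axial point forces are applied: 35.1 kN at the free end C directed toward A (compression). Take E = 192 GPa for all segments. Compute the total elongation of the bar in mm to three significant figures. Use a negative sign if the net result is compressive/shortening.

-1.15 mm

Internal axial forces (sectioning from the free end, tension +): N_BC = -35.1 kN, N_AB = -35.1 kN.
A_AB = 89.92 mm².
A_BC = 1204 mm².
δ_AB = -35100·508/(89.92·192000) = -1.033 mm
δ_BC = -35100·775/(1204·192000) = -0.1176 mm
δ = Σδ_i = -1.15 mm.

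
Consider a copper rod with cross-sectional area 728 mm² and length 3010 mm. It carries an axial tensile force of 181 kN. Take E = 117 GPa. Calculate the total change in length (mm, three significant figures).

6.40 mm

δ_mech = NL/(AE) = 181000·3010/(728·117000) = 6.396 mm.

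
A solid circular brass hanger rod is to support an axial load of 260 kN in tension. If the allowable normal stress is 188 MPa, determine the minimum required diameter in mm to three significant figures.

42.0 mm

Required area A ≥ P/σ_allow = 260000/188 = 1383 mm².
For a solid circular section, d ≥ √(4A/π) = 41.96 mm.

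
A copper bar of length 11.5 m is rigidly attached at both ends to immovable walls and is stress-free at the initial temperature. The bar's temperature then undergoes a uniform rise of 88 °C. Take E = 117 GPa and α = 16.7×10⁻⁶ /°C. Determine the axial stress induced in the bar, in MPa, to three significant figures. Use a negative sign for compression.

-172 MPa

Free thermal expansion αLΔT = 16.7e-6 · 11500 · 88 = 16.9 mm.
The walls impose strain ε = −(16.9)/11500 = -1.4696e-03; σ = Eε = 117000 · -1.4696e-03 = -171.9 MPa.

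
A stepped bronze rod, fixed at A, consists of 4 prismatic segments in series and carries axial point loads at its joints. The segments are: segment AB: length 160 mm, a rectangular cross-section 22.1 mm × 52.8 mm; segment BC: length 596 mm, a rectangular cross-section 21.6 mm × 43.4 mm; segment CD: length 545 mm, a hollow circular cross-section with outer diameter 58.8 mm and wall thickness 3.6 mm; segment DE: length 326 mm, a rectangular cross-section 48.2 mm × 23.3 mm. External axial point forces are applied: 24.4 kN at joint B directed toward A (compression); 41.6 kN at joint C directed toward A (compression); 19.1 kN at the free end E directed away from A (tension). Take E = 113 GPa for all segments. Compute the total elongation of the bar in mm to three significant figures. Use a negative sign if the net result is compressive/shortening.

Internal axial forces (sectioning from the free end, tension +): N_DE = 19.1 kN, N_CD = 19.1 kN, N_BC = -22.5 kN, N_AB = -46.9 kN.
A_AB = 1167 mm².
A_BC = 937.4 mm².
A_CD = 624.3 mm².
A_DE = 1123 mm².
δ_AB = -46900·160/(1167·113000) = -0.05691 mm
δ_BC = -22500·596/(937.4·113000) = -0.1266 mm
δ_CD = 19100·545/(624.3·113000) = 0.1476 mm
δ_DE = 19100·326/(1123·113000) = 0.04906 mm
δ = Σδ_i = 0.01312 mm.

0.0131 mm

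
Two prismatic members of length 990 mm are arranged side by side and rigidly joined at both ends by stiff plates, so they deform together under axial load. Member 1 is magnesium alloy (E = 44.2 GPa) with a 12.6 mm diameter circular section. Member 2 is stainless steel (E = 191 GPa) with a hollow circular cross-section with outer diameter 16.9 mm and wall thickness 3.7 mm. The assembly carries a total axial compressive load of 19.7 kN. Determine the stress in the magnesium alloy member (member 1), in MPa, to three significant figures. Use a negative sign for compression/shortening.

A_1 = 124.7 mm².
A_2 = 153.4 mm².
Equal strain + equilibrium ⇒ each member carries load in proportion to AE: A₁E₁ = 5511000 N, A₂E₂ = 29310000 N, ΣAE = 34820000 N.
σ₁ = P·E₁/ΣAE = -19700·44200/34820000 = -25.01 MPa.

-25.0 MPa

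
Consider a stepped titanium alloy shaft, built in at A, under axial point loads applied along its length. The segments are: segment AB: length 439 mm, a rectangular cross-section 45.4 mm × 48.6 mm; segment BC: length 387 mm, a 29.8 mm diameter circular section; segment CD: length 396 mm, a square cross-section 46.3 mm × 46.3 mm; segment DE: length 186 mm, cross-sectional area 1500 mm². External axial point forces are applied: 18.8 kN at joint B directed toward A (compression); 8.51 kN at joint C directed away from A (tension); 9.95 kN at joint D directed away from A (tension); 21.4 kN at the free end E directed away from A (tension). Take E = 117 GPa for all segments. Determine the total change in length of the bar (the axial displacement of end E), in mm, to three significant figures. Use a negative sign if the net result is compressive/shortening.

Internal axial forces (sectioning from the free end, tension +): N_DE = 21.4 kN, N_CD = 31.35 kN, N_BC = 39.86 kN, N_AB = 21.06 kN.
A_AB = 2206 mm².
A_BC = 697.5 mm².
A_CD = 2144 mm².
δ_AB = 21060·439/(2206·117000) = 0.03581 mm
δ_BC = 39860·387/(697.5·117000) = 0.189 mm
δ_CD = 31350·396/(2144·117000) = 0.0495 mm
δ_DE = 21400·186/(1500·117000) = 0.02268 mm
δ = Σδ_i = 0.297 mm.

0.297 mm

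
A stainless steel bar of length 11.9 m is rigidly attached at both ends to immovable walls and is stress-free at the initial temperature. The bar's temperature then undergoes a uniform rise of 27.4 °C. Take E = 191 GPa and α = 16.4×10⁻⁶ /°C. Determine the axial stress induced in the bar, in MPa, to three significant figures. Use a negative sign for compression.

-85.8 MPa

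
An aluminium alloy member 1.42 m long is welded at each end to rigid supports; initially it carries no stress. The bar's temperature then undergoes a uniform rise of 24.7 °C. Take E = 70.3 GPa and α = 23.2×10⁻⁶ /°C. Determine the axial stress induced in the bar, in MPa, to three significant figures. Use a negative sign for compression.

Free thermal expansion αLΔT = 23.2e-6 · 1420 · 24.7 = 0.8137 mm.
The walls impose strain ε = −(0.8137)/1420 = -5.7304e-04; σ = Eε = 70300 · -5.7304e-04 = -40.28 MPa.

-40.3 MPa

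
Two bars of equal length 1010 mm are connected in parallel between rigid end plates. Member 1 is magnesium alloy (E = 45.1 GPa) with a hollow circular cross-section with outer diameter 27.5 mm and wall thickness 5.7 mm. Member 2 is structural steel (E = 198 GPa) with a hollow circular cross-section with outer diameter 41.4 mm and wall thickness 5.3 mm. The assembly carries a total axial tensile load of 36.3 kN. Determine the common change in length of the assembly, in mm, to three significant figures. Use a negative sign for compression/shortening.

0.268 mm

A_1 = 390.4 mm².
A_2 = 601.1 mm².
Equal strain + equilibrium ⇒ each member carries load in proportion to AE: A₁E₁ = 17610000 N, A₂E₂ = 119000000 N, ΣAE = 136600000 N.
δ = PL/ΣAE = 36300·1010/136600000 = 0.2684 mm.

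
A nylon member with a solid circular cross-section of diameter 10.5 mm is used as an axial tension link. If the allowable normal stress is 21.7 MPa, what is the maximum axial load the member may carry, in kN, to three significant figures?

1.88 kN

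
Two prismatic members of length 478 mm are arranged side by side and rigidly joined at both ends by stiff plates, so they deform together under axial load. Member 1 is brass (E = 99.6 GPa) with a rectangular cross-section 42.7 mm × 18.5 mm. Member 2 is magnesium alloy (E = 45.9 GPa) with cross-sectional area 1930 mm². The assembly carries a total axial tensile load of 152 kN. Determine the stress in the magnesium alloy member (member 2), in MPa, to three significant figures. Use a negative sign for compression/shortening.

41.7 MPa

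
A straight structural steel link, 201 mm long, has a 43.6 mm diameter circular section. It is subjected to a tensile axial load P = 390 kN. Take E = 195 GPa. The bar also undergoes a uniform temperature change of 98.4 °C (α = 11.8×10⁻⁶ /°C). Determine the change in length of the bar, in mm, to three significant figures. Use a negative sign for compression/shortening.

0.503 mm

A = 1493 mm².
δ_mech = NL/(AE) = 390000·201/(1493·195000) = 0.2693 mm.
δ_thermal = αLΔT = 11.8e-6·201·98.4 = 0.2334 mm.
δ = δ_mech + δ_thermal = 0.5026 mm.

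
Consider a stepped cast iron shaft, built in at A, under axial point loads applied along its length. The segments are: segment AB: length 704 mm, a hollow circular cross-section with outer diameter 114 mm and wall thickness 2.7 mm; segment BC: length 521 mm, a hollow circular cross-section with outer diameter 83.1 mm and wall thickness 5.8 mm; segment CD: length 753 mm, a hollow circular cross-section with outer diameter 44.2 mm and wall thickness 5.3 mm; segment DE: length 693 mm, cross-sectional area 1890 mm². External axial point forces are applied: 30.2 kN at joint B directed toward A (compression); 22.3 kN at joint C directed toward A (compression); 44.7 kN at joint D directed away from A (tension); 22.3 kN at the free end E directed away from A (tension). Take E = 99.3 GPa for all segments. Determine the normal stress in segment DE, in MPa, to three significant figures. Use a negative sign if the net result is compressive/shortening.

Internal axial forces (sectioning from the free end, tension +): N_DE = 22.3 kN, N_CD = 67 kN, N_BC = 44.7 kN, N_AB = 14.5 kN.
σ_DE = N_DE/A_DE = 22300/1890 = 11.8 MPa.

11.8 MPa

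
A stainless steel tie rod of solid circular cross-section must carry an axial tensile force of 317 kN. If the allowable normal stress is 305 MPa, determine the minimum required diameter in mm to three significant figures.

36.4 mm

Required area A ≥ P/σ_allow = 317000/305 = 1039 mm².
For a solid circular section, d ≥ √(4A/π) = 36.38 mm.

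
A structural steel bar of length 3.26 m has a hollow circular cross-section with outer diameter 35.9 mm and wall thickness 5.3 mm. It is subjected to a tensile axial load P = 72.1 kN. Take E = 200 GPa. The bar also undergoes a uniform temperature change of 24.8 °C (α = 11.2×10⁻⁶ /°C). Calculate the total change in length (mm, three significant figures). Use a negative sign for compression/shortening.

3.21 mm

A = 509.5 mm².
δ_mech = NL/(AE) = 72100·3260/(509.5·200000) = 2.307 mm.
δ_thermal = αLΔT = 11.2e-6·3260·24.8 = 0.9055 mm.
δ = δ_mech + δ_thermal = 3.212 mm.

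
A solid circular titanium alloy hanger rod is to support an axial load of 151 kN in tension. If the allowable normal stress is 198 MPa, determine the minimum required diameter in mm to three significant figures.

Required area A ≥ P/σ_allow = 151000/198 = 762.6 mm².
For a solid circular section, d ≥ √(4A/π) = 31.16 mm.

31.2 mm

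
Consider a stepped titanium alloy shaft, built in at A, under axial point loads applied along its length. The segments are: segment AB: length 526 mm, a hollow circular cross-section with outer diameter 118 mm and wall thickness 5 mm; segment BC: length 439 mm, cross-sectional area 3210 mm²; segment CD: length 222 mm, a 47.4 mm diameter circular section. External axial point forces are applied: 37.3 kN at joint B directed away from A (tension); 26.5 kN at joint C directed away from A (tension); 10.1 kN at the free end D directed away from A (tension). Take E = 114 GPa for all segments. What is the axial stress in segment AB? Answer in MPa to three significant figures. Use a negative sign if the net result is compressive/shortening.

41.6 MPa

Internal axial forces (sectioning from the free end, tension +): N_CD = 10.1 kN, N_BC = 36.6 kN, N_AB = 73.9 kN.
A_AB = 1775 mm².
σ_AB = N_AB/A_AB = 73900/1775 = 41.63 MPa.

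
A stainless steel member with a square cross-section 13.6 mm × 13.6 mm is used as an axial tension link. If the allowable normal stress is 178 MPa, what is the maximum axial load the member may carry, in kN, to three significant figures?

A = 185 mm².
P_max = σ_allow · A = 178 · 185 = 32920 N = 32.92 kN.

32.9 kN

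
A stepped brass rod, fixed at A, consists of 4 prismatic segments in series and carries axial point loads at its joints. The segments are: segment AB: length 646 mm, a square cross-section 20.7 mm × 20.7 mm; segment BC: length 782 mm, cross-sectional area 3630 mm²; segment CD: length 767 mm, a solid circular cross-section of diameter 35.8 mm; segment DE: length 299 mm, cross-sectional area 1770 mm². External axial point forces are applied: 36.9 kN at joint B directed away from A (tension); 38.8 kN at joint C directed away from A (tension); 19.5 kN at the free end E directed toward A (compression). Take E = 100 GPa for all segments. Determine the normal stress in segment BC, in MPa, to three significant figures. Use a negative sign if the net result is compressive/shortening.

Internal axial forces (sectioning from the free end, tension +): N_DE = -19.5 kN, N_CD = -19.5 kN, N_BC = 19.3 kN, N_AB = 56.2 kN.
σ_BC = N_BC/A_BC = 19300/3630 = 5.317 MPa.

5.32 MPa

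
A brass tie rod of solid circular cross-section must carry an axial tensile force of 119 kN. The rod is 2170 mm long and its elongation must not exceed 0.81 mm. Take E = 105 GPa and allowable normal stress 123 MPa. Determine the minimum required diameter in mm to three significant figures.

Required area A ≥ P/σ_allow = 119000/123 = 967.5 mm².
For a solid circular section, d ≥ √(4A/π) = 35.1 mm.
Elongation limit: A ≥ PL/(Eδ_allow) = 119000·2170/(105000·0.81) = 3036 mm² ⇒ d ≥ 62.18 mm.
The elongation limit governs.

62.2 mm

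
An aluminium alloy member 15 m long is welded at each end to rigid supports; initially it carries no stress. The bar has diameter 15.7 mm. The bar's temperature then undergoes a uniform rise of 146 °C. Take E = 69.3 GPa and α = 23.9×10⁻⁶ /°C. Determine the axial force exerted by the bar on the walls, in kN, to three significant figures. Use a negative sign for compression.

Free thermal expansion αLΔT = 23.9e-6 · 15000 · 146 = 52.34 mm.
The walls impose strain ε = −(52.34)/15000 = -3.4894e-03; σ = Eε = 69300 · -3.4894e-03 = -241.8 MPa.
Wall reaction R = σ·A = -241.8·193.6 = -46810 N = -46.81 kN.

-46.8 kN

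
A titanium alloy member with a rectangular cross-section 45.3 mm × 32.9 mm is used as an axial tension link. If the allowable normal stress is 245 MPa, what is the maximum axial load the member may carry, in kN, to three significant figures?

A = 1490 mm².
P_max = σ_allow · A = 245 · 1490 = 365100 N = 365.1 kN.

365 kN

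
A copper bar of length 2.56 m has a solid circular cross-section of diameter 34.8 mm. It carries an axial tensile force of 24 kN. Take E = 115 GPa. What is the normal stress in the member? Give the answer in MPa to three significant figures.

A = 951.1 mm².
σ = N/A = 24000/951.1 = 25.23 MPa.

25.2 MPa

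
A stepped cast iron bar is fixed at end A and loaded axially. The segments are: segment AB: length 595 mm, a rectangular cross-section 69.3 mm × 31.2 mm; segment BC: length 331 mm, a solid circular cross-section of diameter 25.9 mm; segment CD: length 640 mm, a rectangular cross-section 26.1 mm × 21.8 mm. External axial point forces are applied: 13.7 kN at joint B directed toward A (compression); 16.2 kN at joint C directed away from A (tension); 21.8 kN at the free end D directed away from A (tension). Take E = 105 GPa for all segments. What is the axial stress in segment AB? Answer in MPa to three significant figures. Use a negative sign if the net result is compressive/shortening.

Internal axial forces (sectioning from the free end, tension +): N_CD = 21.8 kN, N_BC = 38 kN, N_AB = 24.3 kN.
A_AB = 2162 mm².
σ_AB = N_AB/A_AB = 24300/2162 = 11.24 MPa.

11.2 MPa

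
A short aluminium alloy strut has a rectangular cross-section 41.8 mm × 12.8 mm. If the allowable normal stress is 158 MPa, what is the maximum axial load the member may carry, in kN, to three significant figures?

84.5 kN

A = 535 mm².
P_max = σ_allow · A = 158 · 535 = 84540 N = 84.54 kN.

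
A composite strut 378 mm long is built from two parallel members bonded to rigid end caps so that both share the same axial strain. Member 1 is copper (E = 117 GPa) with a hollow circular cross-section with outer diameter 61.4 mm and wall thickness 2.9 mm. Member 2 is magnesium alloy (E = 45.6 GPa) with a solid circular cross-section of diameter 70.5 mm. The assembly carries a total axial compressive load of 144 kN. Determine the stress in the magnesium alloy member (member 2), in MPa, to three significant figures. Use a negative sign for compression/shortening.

-27.3 MPa

A_1 = 533 mm².
A_2 = 3904 mm².
Equal strain + equilibrium ⇒ each member carries load in proportion to AE: A₁E₁ = 62360000 N, A₂E₂ = 178000000 N, ΣAE = 240400000 N.
σ₂ = P·E₂/ΣAE = -144000·45600/240400000 = -27.32 MPa.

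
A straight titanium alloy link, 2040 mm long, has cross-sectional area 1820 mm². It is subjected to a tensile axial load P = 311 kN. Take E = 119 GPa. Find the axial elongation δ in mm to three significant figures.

2.93 mm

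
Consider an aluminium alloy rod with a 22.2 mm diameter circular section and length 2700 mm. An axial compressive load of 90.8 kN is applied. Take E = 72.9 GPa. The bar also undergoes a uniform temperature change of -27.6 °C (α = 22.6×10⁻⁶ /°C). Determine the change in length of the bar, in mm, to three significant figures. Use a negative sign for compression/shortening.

A = 387.1 mm².
δ_mech = NL/(AE) = -90800·2700/(387.1·72900) = -8.688 mm.
δ_thermal = αLΔT = 22.6e-6·2700·-27.6 = -1.684 mm.
δ = δ_mech + δ_thermal = -10.37 mm.

-10.4 mm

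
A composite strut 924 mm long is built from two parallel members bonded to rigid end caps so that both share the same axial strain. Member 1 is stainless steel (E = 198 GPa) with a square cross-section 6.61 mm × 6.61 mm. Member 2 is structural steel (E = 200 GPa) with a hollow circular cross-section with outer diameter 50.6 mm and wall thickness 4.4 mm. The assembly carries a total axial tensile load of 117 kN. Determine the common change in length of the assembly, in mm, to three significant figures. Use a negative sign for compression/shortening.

A_1 = 43.69 mm².
A_2 = 638.6 mm².
Equal strain + equilibrium ⇒ each member carries load in proportion to AE: A₁E₁ = 8651000 N, A₂E₂ = 127700000 N, ΣAE = 136400000 N.
δ = PL/ΣAE = 117000·924/136400000 = 0.7927 mm.

0.793 mm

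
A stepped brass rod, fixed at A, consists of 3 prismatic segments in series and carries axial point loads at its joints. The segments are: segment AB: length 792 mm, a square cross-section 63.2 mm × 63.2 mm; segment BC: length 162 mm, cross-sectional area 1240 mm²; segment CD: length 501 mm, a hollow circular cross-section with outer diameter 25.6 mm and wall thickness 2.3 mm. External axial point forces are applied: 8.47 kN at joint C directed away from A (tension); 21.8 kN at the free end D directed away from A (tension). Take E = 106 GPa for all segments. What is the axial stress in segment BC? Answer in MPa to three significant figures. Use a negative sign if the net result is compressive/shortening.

24.4 MPa

Internal axial forces (sectioning from the free end, tension +): N_CD = 21.8 kN, N_BC = 30.27 kN, N_AB = 30.27 kN.
σ_BC = N_BC/A_BC = 30270/1240 = 24.41 MPa.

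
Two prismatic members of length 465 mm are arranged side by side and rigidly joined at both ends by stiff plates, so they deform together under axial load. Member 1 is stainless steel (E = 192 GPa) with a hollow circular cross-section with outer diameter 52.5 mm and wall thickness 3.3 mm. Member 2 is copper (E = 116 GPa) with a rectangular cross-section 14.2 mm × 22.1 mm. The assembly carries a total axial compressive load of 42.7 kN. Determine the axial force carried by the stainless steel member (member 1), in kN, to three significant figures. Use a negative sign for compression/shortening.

-31.1 kN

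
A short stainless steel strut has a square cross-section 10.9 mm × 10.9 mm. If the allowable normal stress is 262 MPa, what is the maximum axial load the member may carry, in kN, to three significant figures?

A = 118.8 mm².
P_max = σ_allow · A = 262 · 118.8 = 31130 N = 31.13 kN.

31.1 kN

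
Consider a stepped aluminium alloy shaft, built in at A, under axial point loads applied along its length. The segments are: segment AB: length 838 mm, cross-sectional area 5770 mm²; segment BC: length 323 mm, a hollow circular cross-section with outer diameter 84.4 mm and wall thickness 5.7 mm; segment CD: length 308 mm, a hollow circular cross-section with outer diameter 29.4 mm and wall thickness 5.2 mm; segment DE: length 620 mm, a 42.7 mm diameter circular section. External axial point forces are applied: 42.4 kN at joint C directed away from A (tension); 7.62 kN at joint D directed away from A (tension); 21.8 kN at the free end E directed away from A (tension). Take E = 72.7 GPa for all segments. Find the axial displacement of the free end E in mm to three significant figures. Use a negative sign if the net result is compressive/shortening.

0.815 mm

Internal axial forces (sectioning from the free end, tension +): N_DE = 21.8 kN, N_CD = 29.42 kN, N_BC = 71.82 kN, N_AB = 71.82 kN.
A_BC = 1409 mm².
A_CD = 395.3 mm².
A_DE = 1432 mm².
δ_AB = 71820·838/(5770·72700) = 0.1435 mm
δ_BC = 71820·323/(1409·72700) = 0.2264 mm
δ_CD = 29420·308/(395.3·72700) = 0.3153 mm
δ_DE = 21800·620/(1432·72700) = 0.1298 mm
δ = Σδ_i = 0.815 mm.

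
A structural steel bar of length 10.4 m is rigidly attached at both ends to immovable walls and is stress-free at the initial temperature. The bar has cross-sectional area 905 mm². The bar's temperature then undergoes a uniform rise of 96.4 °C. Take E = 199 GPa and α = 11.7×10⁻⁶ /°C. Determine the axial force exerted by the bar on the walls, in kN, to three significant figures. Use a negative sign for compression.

-203 kN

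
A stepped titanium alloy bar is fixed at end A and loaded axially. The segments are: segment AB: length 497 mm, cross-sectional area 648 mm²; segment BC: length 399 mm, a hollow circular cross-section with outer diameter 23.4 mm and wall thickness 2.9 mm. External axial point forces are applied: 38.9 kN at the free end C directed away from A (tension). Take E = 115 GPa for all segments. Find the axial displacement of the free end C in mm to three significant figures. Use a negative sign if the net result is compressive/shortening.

Internal axial forces (sectioning from the free end, tension +): N_BC = 38.9 kN, N_AB = 38.9 kN.
A_BC = 186.8 mm².
δ_AB = 38900·497/(648·115000) = 0.2594 mm
δ_BC = 38900·399/(186.8·115000) = 0.7226 mm
δ = Σδ_i = 0.9821 mm.

0.982 mm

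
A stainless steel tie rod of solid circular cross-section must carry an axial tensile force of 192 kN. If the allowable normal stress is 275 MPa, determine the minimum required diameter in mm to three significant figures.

29.8 mm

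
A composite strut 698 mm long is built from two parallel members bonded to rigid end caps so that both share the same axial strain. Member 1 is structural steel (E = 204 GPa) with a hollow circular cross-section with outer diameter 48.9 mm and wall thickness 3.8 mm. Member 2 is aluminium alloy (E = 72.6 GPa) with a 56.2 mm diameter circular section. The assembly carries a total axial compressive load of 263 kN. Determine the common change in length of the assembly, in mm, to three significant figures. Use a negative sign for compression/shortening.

A_1 = 538.4 mm².
A_2 = 2481 mm².
Equal strain + equilibrium ⇒ each member carries load in proportion to AE: A₁E₁ = 109800000 N, A₂E₂ = 180100000 N, ΣAE = 289900000 N.
δ = PL/ΣAE = -263000·698/289900000 = -0.6332 mm.

-0.633 mm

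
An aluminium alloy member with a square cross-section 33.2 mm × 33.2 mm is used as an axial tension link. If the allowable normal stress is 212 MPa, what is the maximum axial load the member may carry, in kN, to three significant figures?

A = 1102 mm².
P_max = σ_allow · A = 212 · 1102 = 233700 N = 233.7 kN.

234 kN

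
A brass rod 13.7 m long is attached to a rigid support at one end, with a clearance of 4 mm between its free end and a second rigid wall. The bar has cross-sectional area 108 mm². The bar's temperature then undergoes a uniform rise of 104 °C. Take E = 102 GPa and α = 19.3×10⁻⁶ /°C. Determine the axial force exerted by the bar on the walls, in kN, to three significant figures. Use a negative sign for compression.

-18.9 kN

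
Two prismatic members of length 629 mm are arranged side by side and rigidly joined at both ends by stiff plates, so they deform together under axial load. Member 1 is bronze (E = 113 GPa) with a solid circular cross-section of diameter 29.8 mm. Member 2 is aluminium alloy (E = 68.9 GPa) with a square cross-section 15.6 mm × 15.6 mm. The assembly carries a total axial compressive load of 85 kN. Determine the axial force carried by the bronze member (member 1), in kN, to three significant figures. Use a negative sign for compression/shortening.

A_1 = 697.5 mm².
A_2 = 243.4 mm².
Equal strain + equilibrium ⇒ each member carries load in proportion to AE: A₁E₁ = 78810000 N, A₂E₂ = 16770000 N, ΣAE = 95580000 N.
F₁ = P·A₁E₁/ΣAE = -85000·78810000/95580000 = -70090 N.

-70.1 kN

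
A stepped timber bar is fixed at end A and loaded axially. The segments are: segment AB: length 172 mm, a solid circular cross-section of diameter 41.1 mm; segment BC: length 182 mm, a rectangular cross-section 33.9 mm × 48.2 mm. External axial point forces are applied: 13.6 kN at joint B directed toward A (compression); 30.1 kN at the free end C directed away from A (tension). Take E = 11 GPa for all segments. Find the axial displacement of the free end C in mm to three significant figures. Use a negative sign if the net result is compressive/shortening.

Internal axial forces (sectioning from the free end, tension +): N_BC = 30.1 kN, N_AB = 16.5 kN.
A_AB = 1327 mm².
A_BC = 1634 mm².
δ_AB = 16500·172/(1327·11000) = 0.1945 mm
δ_BC = 30100·182/(1634·11000) = 0.3048 mm
δ = Σδ_i = 0.4993 mm.

0.499 mm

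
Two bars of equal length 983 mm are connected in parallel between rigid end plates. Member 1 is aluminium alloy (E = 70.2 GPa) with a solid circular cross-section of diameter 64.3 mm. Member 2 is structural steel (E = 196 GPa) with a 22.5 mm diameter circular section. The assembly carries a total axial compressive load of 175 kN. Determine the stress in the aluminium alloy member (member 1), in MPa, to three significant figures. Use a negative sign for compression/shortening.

A_1 = 3247 mm².
A_2 = 397.6 mm².
Equal strain + equilibrium ⇒ each member carries load in proportion to AE: A₁E₁ = 228000000 N, A₂E₂ = 77930000 N, ΣAE = 305900000 N.
σ₁ = P·E₁/ΣAE = -175000·70200/305900000 = -40.16 MPa.

-40.2 MPa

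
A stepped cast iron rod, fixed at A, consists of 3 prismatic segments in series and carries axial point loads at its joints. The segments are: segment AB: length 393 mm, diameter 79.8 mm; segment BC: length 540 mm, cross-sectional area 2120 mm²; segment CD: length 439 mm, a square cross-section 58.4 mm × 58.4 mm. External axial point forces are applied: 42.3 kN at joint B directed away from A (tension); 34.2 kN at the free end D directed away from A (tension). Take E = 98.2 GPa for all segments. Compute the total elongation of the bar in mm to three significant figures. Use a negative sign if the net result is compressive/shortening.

0.195 mm

Internal axial forces (sectioning from the free end, tension +): N_CD = 34.2 kN, N_BC = 34.2 kN, N_AB = 76.5 kN.
A_AB = 5001 mm².
A_CD = 3411 mm².
δ_AB = 76500·393/(5001·98200) = 0.06121 mm
δ_BC = 34200·540/(2120·98200) = 0.08871 mm
δ_CD = 34200·439/(3411·98200) = 0.04483 mm
δ = Σδ_i = 0.1948 mm.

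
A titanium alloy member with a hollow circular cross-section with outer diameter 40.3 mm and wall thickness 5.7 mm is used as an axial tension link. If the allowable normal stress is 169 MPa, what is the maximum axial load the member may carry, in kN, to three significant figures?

A = 619.6 mm².
P_max = σ_allow · A = 169 · 619.6 = 104700 N = 104.7 kN.

105 kN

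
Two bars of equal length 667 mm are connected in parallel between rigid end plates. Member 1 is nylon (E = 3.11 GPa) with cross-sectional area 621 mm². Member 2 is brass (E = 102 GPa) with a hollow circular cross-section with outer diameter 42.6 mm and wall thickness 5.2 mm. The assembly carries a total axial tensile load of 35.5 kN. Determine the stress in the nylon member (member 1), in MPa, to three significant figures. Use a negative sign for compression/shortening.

1.72 MPa

A_2 = 611 mm².
Equal strain + equilibrium ⇒ each member carries load in proportion to AE: A₁E₁ = 1931000 N, A₂E₂ = 62320000 N, ΣAE = 64250000 N.
σ₁ = P·E₁/ΣAE = 35500·3110/64250000 = 1.718 MPa.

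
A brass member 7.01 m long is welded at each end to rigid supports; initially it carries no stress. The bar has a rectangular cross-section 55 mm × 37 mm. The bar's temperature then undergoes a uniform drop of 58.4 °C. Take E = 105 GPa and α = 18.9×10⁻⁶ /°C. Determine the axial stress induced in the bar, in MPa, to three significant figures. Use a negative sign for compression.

116 MPa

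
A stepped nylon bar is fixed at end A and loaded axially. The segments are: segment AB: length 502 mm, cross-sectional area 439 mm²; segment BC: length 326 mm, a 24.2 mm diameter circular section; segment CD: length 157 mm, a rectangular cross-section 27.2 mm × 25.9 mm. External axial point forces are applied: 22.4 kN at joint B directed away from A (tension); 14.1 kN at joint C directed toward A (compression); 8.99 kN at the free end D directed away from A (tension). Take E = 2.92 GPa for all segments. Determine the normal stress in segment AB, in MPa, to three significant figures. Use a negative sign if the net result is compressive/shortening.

Internal axial forces (sectioning from the free end, tension +): N_CD = 8.99 kN, N_BC = -5.11 kN, N_AB = 17.29 kN.
σ_AB = N_AB/A_AB = 17290/439 = 39.38 MPa.

39.4 MPa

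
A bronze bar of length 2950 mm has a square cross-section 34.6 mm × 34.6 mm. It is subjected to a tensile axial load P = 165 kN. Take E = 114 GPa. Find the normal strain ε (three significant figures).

A = 1197 mm².
σ = N/A = 137.8 MPa; ε = σ/E = 137.8/114000 = 1.209e-03.

0.00121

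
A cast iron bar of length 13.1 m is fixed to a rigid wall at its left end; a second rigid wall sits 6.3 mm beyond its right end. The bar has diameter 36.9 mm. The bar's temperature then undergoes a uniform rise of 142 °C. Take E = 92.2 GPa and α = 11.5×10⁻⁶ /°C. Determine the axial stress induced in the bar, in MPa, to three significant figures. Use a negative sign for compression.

Free thermal expansion αLΔT = 11.5e-6 · 13100 · 142 = 21.39 mm.
The walls engage after the gap closes; constrained expansion = 21.39 − 6.3 = 15.09 mm.
The walls impose strain ε = −(15.09)/13100 = -1.1521e-03; σ = Eε = 92200 · -1.1521e-03 = -106.2 MPa.

-106 MPa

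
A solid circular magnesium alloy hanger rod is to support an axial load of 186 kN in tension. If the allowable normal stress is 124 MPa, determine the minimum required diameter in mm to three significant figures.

43.7 mm

Required area A ≥ P/σ_allow = 186000/124 = 1500 mm².
For a solid circular section, d ≥ √(4A/π) = 43.7 mm.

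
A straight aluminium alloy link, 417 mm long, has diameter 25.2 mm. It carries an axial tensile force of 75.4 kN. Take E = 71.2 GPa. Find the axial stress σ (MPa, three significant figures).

151 MPa

A = 498.8 mm².
σ = N/A = 75400/498.8 = 151.2 MPa.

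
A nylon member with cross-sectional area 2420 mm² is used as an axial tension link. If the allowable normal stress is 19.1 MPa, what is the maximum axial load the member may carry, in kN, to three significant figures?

P_max = σ_allow · A = 19.1 · 2420 = 46220 N = 46.22 kN.

46.2 kN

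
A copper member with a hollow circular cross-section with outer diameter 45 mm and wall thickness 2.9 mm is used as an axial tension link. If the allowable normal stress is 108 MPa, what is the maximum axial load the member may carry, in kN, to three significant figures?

A = 383.6 mm².
P_max = σ_allow · A = 108 · 383.6 = 41420 N = 41.42 kN.

41.4 kN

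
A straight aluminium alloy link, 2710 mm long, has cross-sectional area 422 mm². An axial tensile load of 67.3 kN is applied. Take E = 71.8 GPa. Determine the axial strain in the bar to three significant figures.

σ = N/A = 159.5 MPa; ε = σ/E = 159.5/71800 = 2.221e-03.

0.00222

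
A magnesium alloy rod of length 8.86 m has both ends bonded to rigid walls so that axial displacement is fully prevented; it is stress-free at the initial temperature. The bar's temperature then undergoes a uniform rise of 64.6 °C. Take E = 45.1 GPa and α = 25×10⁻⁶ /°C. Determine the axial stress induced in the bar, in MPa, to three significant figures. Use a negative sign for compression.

Free thermal expansion αLΔT = 25e-6 · 8860 · 64.6 = 14.31 mm.
The walls impose strain ε = −(14.31)/8860 = -1.6150e-03; σ = Eε = 45100 · -1.6150e-03 = -72.84 MPa.

-72.8 MPa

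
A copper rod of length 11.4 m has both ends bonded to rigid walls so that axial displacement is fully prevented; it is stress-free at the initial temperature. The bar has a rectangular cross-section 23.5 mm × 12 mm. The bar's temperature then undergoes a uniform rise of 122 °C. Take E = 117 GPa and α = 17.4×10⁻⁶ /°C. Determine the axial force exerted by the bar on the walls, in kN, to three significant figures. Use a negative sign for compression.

Free thermal expansion αLΔT = 17.4e-6 · 11400 · 122 = 24.2 mm.
The walls impose strain ε = −(24.2)/11400 = -2.1228e-03; σ = Eε = 117000 · -2.1228e-03 = -248.4 MPa.
Wall reaction R = σ·A = -248.4·282 = -70040 N = -70.04 kN.

-70.0 kN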